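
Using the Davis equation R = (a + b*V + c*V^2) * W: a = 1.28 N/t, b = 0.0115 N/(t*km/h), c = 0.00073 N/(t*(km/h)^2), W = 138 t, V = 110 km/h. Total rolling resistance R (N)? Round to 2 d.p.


b*V = 0.0115 * 110 = 1.265
c*V^2 = 0.00073 * 12100 = 8.833
R_per_t = 1.28 + 1.265 + 8.833 = 11.378 N/t
R_total = 11.378 * 138 = 1570.16 N

1570.16


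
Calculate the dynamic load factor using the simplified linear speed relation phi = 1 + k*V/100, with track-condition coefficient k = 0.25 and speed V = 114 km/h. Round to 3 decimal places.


phi = 1 + k * V / 100
phi = 1 + 0.25 * 114 / 100
phi = 1 + 0.285
phi = 1.285

1.285


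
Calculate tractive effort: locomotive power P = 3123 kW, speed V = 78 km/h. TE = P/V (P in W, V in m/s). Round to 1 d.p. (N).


Convert: P = 3123 kW = 3123000 W
V = 78 / 3.6 = 21.6667 m/s
TE = 3123000 / 21.6667
TE = 144138.5 N

144138.5


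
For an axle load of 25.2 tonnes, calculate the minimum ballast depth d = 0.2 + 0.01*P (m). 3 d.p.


d = 0.2 + 0.01 * 25.2
d = 0.2 + 0.252
d = 0.452 m

0.452


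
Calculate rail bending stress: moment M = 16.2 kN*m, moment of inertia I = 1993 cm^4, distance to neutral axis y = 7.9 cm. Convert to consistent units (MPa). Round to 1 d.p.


Convert units:
M = 16.2 kN*m = 16200000 N*mm
y = 7.9 cm = 79 mm
I = 1993 cm^4 = 19930000 mm^4
sigma = 16200000 * 79 / 19930000
sigma = 64.2 MPa

64.2


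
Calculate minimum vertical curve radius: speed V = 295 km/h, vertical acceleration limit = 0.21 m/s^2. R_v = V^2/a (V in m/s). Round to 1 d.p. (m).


Convert speed: V = 295 / 3.6 = 81.9444 m/s
V^2 = 6714.892 m^2/s^2
R_v = 6714.892 / 0.21
R_v = 31975.7 m

31975.7


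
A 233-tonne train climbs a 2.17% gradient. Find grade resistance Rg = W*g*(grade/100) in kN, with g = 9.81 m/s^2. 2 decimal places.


Rg = W * 9.81 * grade / 100
Rg = 233 * 9.81 * 2.17 / 100
Rg = 2285.73 * 0.0217
Rg = 49.60 kN

49.60


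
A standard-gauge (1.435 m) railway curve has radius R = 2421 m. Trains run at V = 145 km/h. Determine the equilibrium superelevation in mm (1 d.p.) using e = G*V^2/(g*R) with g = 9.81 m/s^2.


Convert speed: V = 145 / 3.6 = 40.2778 m/s
Apply formula: e = 1.435 * 40.2778^2 / (9.81 * 2421)
e = 1.435 * 1622.2994 / 23750.01
e = 0.098021 m = 98.0 mm

98.0


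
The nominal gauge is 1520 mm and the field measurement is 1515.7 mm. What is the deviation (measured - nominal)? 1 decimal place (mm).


Deviation = measured - nominal
Deviation = 1515.7 - 1520
Deviation = -4.3 mm

-4.3


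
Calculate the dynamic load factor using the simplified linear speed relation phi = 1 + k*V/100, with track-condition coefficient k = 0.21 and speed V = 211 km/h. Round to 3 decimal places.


phi = 1 + k * V / 100
phi = 1 + 0.21 * 211 / 100
phi = 1 + 0.4431
phi = 1.443

1.443


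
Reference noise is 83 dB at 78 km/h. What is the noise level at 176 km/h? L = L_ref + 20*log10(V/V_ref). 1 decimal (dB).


V/V_ref = 176 / 78 = 2.25641
log10(2.25641) = 0.353418
20 * 0.353418 = 7.0684
L = 83 + 7.0684 = 90.1 dB

90.1


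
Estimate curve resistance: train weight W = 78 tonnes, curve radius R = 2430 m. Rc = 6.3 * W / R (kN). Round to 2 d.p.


Rc = 6.3 * W / R
Rc = 6.3 * 78 / 2430
Rc = 491.4 / 2430
Rc = 0.20 kN

0.20


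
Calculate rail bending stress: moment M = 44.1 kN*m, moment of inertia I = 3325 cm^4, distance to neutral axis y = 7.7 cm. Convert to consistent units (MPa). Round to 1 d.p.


Convert units:
M = 44.1 kN*m = 44100000 N*mm
y = 7.7 cm = 77 mm
I = 3325 cm^4 = 33250000 mm^4
sigma = 44100000 * 77 / 33250000
sigma = 102.1 MPa

102.1


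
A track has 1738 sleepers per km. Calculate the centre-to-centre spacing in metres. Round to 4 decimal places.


Spacing = 1000 m / number of sleepers
Spacing = 1000 / 1738
Spacing = 0.5754 m

0.5754


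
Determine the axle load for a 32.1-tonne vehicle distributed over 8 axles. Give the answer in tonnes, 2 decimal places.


Load per axle = total weight / number of axles
Load = 32.1 / 8
Load = 4.01 tonnes

4.01


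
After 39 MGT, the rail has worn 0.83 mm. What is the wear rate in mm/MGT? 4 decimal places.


Wear rate = total wear / cumulative tonnage
Rate = 0.83 / 39
Rate = 0.0213 mm/MGT

0.0213


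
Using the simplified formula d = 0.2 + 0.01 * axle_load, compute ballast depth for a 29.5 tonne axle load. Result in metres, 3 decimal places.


d = 0.2 + 0.01 * 29.5
d = 0.2 + 0.295
d = 0.495 m

0.495


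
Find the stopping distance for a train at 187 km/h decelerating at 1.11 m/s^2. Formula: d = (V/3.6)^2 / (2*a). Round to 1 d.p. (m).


Convert speed: V = 187 / 3.6 = 51.9444 m/s
V^2 = 2698.2253
d = 2698.2253 / (2 * 1.11)
d = 2698.2253 / 2.22
d = 1215.4 m

1215.4


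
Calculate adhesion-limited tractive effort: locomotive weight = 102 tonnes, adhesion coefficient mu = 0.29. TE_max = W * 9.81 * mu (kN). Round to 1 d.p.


TE_max = W * g * mu
TE_max = 102 * 9.81 * 0.29
TE_max = 1000.62 * 0.29
TE_max = 290.2 kN

290.2


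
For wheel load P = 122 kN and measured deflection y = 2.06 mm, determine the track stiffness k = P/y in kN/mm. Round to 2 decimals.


Track stiffness k = P / y
k = 122 / 2.06
k = 59.22 kN/mm

59.22


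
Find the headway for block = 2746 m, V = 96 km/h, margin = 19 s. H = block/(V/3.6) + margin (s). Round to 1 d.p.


V = 96 / 3.6 = 26.6667 m/s
Block traversal time = 2746 / 26.6667 = 102.975 s
Headway = 102.975 + 19
Headway = 122.0 s

122.0


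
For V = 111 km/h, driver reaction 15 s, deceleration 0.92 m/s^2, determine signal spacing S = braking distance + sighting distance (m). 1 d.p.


V = 111 / 3.6 = 30.8333 m/s
Braking distance = 30.8333^2 / (2*0.92) = 516.6818 m
Sighting distance = 30.8333 * 15 = 462.5 m
S = 516.6818 + 462.5 = 979.2 m

979.2


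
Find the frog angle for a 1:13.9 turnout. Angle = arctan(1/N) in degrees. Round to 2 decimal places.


1/N = 1/13.9 = 0.071942
angle = arctan(0.071942) = 0.071819 rad
angle = 0.071819 * 180/pi = 4.11 degrees

4.11


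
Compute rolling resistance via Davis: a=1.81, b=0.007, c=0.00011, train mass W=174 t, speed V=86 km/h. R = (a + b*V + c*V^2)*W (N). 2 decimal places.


b*V = 0.007 * 86 = 0.602
c*V^2 = 0.00011 * 7396 = 0.81356
R_per_t = 1.81 + 0.602 + 0.81356 = 3.22556 N/t
R_total = 3.22556 * 174 = 561.25 N

561.25


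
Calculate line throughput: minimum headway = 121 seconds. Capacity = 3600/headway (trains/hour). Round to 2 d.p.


Capacity = 3600 / headway
Capacity = 3600 / 121
Capacity = 29.75 trains/hour

29.75


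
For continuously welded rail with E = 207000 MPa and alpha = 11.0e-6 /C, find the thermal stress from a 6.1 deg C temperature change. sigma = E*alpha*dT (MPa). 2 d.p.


sigma = E * alpha * dT
sigma = 207000 * 11.0e-6 * 6.1
sigma = 2.277 * 6.1
sigma = 13.89 MPa

13.89


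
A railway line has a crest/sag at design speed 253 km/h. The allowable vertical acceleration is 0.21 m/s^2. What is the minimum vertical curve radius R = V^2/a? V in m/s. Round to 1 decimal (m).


Convert speed: V = 253 / 3.6 = 70.2778 m/s
V^2 = 4938.966 m^2/s^2
R_v = 4938.966 / 0.21
R_v = 23518.9 m

23518.9


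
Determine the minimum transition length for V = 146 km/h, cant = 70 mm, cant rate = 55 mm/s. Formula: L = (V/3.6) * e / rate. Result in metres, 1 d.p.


Convert speed: V = 146 / 3.6 = 40.5556 m/s
L = 40.5556 * 70 / 55
L = 2838.8889 / 55
L = 51.6 m

51.6


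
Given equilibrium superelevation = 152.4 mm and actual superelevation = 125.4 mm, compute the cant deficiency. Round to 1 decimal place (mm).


Cant deficiency = equilibrium cant - actual cant
CD = 152.4 - 125.4
CD = 27.0 mm

27.0


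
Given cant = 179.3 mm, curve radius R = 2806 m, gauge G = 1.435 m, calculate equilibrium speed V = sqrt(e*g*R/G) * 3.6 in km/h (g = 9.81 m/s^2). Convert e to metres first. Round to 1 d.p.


Convert cant: e = 179.3 mm = 0.1793 m
V_ms = sqrt(0.1793 * 9.81 * 2806 / 1.435)
V_ms = sqrt(3439.418814) = 58.6466 m/s
V = 58.6466 * 3.6 = 211.1 km/h

211.1


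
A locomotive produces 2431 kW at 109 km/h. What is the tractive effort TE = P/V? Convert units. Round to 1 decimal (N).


Convert: P = 2431 kW = 2431000 W
V = 109 / 3.6 = 30.2778 m/s
TE = 2431000 / 30.2778
TE = 80289.9 N

80289.9


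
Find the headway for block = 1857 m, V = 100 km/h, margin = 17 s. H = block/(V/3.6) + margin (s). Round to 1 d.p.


V = 100 / 3.6 = 27.7778 m/s
Block traversal time = 1857 / 27.7778 = 66.852 s
Headway = 66.852 + 17
Headway = 83.9 s

83.9


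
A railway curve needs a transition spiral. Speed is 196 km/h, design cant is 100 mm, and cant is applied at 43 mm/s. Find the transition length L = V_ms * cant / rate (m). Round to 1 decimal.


Convert speed: V = 196 / 3.6 = 54.4444 m/s
L = 54.4444 * 100 / 43
L = 5444.4444 / 43
L = 126.6 m

126.6


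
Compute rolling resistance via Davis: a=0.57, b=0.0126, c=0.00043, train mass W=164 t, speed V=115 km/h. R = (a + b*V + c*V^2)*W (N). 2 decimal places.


b*V = 0.0126 * 115 = 1.449
c*V^2 = 0.00043 * 13225 = 5.68675
R_per_t = 0.57 + 1.449 + 5.68675 = 7.70575 N/t
R_total = 7.70575 * 164 = 1263.74 N

1263.74


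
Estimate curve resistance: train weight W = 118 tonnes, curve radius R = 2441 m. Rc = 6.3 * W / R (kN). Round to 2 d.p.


Rc = 6.3 * W / R
Rc = 6.3 * 118 / 2441
Rc = 743.4 / 2441
Rc = 0.30 kN

0.30


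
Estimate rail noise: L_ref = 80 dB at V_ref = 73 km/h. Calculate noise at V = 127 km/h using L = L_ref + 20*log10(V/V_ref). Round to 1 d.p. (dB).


V/V_ref = 127 / 73 = 1.739726
log10(1.739726) = 0.240481
20 * 0.240481 = 4.8096
L = 80 + 4.8096 = 84.8 dB

84.8


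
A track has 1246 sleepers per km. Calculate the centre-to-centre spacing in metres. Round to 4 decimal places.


Spacing = 1000 m / number of sleepers
Spacing = 1000 / 1246
Spacing = 0.8026 m

0.8026


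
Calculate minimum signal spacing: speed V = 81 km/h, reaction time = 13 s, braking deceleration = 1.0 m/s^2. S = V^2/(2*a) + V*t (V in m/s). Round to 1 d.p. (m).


V = 81 / 3.6 = 22.5 m/s
Braking distance = 22.5^2 / (2*1.0) = 253.125 m
Sighting distance = 22.5 * 13 = 292.5 m
S = 253.125 + 292.5 = 545.6 m

545.6


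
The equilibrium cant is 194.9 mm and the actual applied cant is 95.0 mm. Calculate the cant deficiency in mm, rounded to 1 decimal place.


Cant deficiency = equilibrium cant - actual cant
CD = 194.9 - 95.0
CD = 99.9 mm

99.9


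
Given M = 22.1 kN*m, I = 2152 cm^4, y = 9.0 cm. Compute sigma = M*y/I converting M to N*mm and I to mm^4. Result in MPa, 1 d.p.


Convert units:
M = 22.1 kN*m = 22100000 N*mm
y = 9.0 cm = 90 mm
I = 2152 cm^4 = 21520000 mm^4
sigma = 22100000 * 90 / 21520000
sigma = 92.4 MPa

92.4


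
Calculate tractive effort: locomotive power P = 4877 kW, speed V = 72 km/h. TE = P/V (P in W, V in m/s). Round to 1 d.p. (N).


Convert: P = 4877 kW = 4877000 W
V = 72 / 3.6 = 20.0 m/s
TE = 4877000 / 20.0
TE = 243850.0 N

243850.0


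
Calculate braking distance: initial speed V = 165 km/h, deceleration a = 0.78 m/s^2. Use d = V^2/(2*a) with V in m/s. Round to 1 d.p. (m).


Convert speed: V = 165 / 3.6 = 45.8333 m/s
V^2 = 2100.6944
d = 2100.6944 / (2 * 0.78)
d = 2100.6944 / 1.56
d = 1346.6 m

1346.6


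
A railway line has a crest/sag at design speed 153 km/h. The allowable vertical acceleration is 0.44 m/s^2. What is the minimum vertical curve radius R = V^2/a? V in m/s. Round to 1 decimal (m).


Convert speed: V = 153 / 3.6 = 42.5 m/s
V^2 = 1806.25 m^2/s^2
R_v = 1806.25 / 0.44
R_v = 4105.1 m

4105.1


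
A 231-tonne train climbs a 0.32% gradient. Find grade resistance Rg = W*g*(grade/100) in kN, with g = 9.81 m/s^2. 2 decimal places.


Rg = W * 9.81 * grade / 100
Rg = 231 * 9.81 * 0.32 / 100
Rg = 2266.11 * 0.0032
Rg = 7.25 kN

7.25


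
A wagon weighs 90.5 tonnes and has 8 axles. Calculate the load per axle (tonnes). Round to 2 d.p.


Load per axle = total weight / number of axles
Load = 90.5 / 8
Load = 11.31 tonnes

11.31


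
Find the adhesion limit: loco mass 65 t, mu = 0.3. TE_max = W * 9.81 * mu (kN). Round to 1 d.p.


TE_max = W * g * mu
TE_max = 65 * 9.81 * 0.3
TE_max = 637.65 * 0.3
TE_max = 191.3 kN

191.3


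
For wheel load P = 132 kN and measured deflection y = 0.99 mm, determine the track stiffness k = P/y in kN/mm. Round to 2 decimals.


Track stiffness k = P / y
k = 132 / 0.99
k = 133.33 kN/mm

133.33


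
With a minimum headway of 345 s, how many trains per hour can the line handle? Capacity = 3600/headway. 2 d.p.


Capacity = 3600 / headway
Capacity = 3600 / 345
Capacity = 10.43 trains/hour

10.43


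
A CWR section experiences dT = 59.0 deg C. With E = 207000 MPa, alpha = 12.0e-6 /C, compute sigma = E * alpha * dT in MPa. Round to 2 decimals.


sigma = E * alpha * dT
sigma = 207000 * 12.0e-6 * 59.0
sigma = 2.484 * 59.0
sigma = 146.56 MPa

146.56


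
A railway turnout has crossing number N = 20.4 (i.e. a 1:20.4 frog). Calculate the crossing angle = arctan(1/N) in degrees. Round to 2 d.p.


1/N = 1/20.4 = 0.04902
angle = arctan(0.04902) = 0.04898 rad
angle = 0.04898 * 180/pi = 2.81 degrees

2.81


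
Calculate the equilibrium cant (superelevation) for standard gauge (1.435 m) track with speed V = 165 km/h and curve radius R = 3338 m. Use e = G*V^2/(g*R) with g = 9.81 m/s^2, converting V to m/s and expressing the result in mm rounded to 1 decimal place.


Convert speed: V = 165 / 3.6 = 45.8333 m/s
Apply formula: e = 1.435 * 45.8333^2 / (9.81 * 3338)
e = 1.435 * 2100.6944 / 32745.78
e = 0.092058 m = 92.1 mm

92.1


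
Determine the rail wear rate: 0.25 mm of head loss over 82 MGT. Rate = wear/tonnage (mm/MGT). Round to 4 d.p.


Wear rate = total wear / cumulative tonnage
Rate = 0.25 / 82
Rate = 0.0030 mm/MGT

0.0030


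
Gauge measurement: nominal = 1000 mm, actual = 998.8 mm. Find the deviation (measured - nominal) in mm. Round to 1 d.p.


Deviation = measured - nominal
Deviation = 998.8 - 1000
Deviation = -1.2 mm

-1.2


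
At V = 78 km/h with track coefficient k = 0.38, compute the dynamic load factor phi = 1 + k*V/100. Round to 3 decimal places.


phi = 1 + k * V / 100
phi = 1 + 0.38 * 78 / 100
phi = 1 + 0.2964
phi = 1.296

1.296


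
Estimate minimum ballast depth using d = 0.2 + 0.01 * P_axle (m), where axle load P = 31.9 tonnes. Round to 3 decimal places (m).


d = 0.2 + 0.01 * 31.9
d = 0.2 + 0.319
d = 0.519 m

0.519


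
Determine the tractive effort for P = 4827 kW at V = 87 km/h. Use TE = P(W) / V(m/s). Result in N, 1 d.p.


Convert: P = 4827 kW = 4827000 W
V = 87 / 3.6 = 24.1667 m/s
TE = 4827000 / 24.1667
TE = 199737.9 N

199737.9


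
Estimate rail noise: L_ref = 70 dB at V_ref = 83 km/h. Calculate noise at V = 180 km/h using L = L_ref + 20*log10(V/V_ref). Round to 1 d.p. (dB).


V/V_ref = 180 / 83 = 2.168675
log10(2.168675) = 0.336194
20 * 0.336194 = 6.7239
L = 70 + 6.7239 = 76.7 dB

76.7


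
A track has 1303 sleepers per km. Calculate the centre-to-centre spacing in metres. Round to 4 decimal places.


Spacing = 1000 m / number of sleepers
Spacing = 1000 / 1303
Spacing = 0.7675 m

0.7675


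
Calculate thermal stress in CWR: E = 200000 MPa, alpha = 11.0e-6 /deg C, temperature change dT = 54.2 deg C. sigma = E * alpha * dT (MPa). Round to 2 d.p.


sigma = E * alpha * dT
sigma = 200000 * 11.0e-6 * 54.2
sigma = 2.2 * 54.2
sigma = 119.24 MPa

119.24


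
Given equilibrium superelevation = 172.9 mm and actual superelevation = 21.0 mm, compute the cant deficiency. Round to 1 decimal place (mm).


Cant deficiency = equilibrium cant - actual cant
CD = 172.9 - 21.0
CD = 151.9 mm

151.9


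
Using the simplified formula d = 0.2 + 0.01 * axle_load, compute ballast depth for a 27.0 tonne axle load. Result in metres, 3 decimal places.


d = 0.2 + 0.01 * 27.0
d = 0.2 + 0.27
d = 0.470 m

0.470


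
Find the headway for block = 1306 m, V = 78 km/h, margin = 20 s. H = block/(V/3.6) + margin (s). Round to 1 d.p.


V = 78 / 3.6 = 21.6667 m/s
Block traversal time = 1306 / 21.6667 = 60.2769 s
Headway = 60.2769 + 20
Headway = 80.3 s

80.3


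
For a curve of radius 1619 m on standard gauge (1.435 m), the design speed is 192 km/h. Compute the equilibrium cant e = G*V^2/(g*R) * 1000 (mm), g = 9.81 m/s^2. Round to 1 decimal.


Convert speed: V = 192 / 3.6 = 53.3333 m/s
Apply formula: e = 1.435 * 53.3333^2 / (9.81 * 1619)
e = 1.435 * 2844.4444 / 15882.39
e = 0.257 m = 257.0 mm

257.0


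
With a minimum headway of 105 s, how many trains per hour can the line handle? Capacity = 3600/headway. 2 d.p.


Capacity = 3600 / headway
Capacity = 3600 / 105
Capacity = 34.29 trains/hour

34.29


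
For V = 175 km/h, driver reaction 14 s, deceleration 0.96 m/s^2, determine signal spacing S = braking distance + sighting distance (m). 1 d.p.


V = 175 / 3.6 = 48.6111 m/s
Braking distance = 48.6111^2 / (2*0.96) = 1230.7501 m
Sighting distance = 48.6111 * 14 = 680.5556 m
S = 1230.7501 + 680.5556 = 1911.3 m

1911.3


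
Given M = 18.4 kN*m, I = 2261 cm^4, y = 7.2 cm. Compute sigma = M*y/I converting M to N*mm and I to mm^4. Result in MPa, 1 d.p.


Convert units:
M = 18.4 kN*m = 18400000 N*mm
y = 7.2 cm = 72 mm
I = 2261 cm^4 = 22610000 mm^4
sigma = 18400000 * 72 / 22610000
sigma = 58.6 MPa

58.6


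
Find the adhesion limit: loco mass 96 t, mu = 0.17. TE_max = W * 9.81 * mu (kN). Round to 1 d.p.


TE_max = W * g * mu
TE_max = 96 * 9.81 * 0.17
TE_max = 941.76 * 0.17
TE_max = 160.1 kN

160.1


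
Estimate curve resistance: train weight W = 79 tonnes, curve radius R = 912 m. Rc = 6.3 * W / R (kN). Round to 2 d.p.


Rc = 6.3 * W / R
Rc = 6.3 * 79 / 912
Rc = 497.7 / 912
Rc = 0.55 kN

0.55


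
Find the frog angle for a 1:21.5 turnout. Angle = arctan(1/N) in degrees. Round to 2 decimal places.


1/N = 1/21.5 = 0.046512
angle = arctan(0.046512) = 0.046478 rad
angle = 0.046478 * 180/pi = 2.66 degrees

2.66


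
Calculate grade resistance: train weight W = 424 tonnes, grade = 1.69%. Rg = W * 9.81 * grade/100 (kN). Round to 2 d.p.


Rg = W * 9.81 * grade / 100
Rg = 424 * 9.81 * 1.69 / 100
Rg = 4159.44 * 0.0169
Rg = 70.29 kN

70.29


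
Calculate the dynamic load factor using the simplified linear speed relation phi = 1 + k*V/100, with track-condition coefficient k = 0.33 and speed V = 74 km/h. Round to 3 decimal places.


phi = 1 + k * V / 100
phi = 1 + 0.33 * 74 / 100
phi = 1 + 0.2442
phi = 1.244

1.244


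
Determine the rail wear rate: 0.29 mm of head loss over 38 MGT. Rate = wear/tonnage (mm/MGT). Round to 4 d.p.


Wear rate = total wear / cumulative tonnage
Rate = 0.29 / 38
Rate = 0.0076 mm/MGT

0.0076


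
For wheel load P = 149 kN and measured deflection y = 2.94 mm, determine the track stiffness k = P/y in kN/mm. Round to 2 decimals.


Track stiffness k = P / y
k = 149 / 2.94
k = 50.68 kN/mm

50.68


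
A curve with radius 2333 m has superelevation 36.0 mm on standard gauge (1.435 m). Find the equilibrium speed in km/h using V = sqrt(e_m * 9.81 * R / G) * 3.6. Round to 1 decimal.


Convert cant: e = 36.0 mm = 0.0360 m
V_ms = sqrt(0.0360 * 9.81 * 2333 / 1.435)
V_ms = sqrt(574.161868) = 23.9617 m/s
V = 23.9617 * 3.6 = 86.3 km/h

86.3


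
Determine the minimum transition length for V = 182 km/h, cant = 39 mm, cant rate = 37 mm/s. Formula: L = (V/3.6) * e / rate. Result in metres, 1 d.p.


Convert speed: V = 182 / 3.6 = 50.5556 m/s
L = 50.5556 * 39 / 37
L = 1971.6667 / 37
L = 53.3 m

53.3


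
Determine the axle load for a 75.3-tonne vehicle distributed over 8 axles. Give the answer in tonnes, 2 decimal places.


Load per axle = total weight / number of axles
Load = 75.3 / 8
Load = 9.41 tonnes

9.41


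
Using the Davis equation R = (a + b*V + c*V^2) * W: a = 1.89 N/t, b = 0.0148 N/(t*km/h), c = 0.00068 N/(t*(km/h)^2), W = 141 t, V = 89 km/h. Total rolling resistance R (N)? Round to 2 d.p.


b*V = 0.0148 * 89 = 1.3172
c*V^2 = 0.00068 * 7921 = 5.38628
R_per_t = 1.89 + 1.3172 + 5.38628 = 8.59348 N/t
R_total = 8.59348 * 141 = 1211.68 N

1211.68


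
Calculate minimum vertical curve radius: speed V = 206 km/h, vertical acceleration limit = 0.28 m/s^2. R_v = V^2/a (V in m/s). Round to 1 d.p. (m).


Convert speed: V = 206 / 3.6 = 57.2222 m/s
V^2 = 3274.3827 m^2/s^2
R_v = 3274.3827 / 0.28
R_v = 11694.2 m

11694.2


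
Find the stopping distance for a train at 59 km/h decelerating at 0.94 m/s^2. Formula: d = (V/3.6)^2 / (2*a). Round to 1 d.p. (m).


Convert speed: V = 59 / 3.6 = 16.3889 m/s
V^2 = 268.5957
d = 268.5957 / (2 * 0.94)
d = 268.5957 / 1.88
d = 142.9 m

142.9


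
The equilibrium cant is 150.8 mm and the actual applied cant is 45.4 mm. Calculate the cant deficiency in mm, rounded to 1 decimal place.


Cant deficiency = equilibrium cant - actual cant
CD = 150.8 - 45.4
CD = 105.4 mm

105.4


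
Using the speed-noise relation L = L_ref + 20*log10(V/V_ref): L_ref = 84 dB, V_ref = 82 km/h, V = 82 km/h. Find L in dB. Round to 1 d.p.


V/V_ref = 82 / 82 = 1.0
log10(1.0) = 0.0
20 * 0.0 = 0.0
L = 84 + 0.0 = 84.0 dB

84.0


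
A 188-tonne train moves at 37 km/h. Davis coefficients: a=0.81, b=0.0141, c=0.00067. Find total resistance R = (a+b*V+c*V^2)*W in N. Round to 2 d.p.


b*V = 0.0141 * 37 = 0.5217
c*V^2 = 0.00067 * 1369 = 0.91723
R_per_t = 0.81 + 0.5217 + 0.91723 = 2.24893 N/t
R_total = 2.24893 * 188 = 422.80 N

422.80


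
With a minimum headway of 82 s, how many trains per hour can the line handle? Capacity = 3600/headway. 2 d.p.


Capacity = 3600 / headway
Capacity = 3600 / 82
Capacity = 43.90 trains/hour

43.90


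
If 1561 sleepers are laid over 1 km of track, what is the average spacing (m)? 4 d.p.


Spacing = 1000 m / number of sleepers
Spacing = 1000 / 1561
Spacing = 0.6406 m

0.6406


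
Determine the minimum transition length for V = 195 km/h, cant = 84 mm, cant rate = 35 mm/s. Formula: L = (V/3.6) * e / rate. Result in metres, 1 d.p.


Convert speed: V = 195 / 3.6 = 54.1667 m/s
L = 54.1667 * 84 / 35
L = 4550.0 / 35
L = 130.0 m

130.0


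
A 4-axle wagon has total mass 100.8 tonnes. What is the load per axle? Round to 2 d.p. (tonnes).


Load per axle = total weight / number of axles
Load = 100.8 / 4
Load = 25.20 tonnes

25.20


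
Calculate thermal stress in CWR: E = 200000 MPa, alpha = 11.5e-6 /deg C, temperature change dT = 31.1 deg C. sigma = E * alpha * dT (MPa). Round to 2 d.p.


sigma = E * alpha * dT
sigma = 200000 * 11.5e-6 * 31.1
sigma = 2.3 * 31.1
sigma = 71.53 MPa

71.53


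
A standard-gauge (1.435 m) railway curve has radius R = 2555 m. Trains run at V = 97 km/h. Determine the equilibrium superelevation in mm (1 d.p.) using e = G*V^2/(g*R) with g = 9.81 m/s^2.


Convert speed: V = 97 / 3.6 = 26.9444 m/s
Apply formula: e = 1.435 * 26.9444^2 / (9.81 * 2555)
e = 1.435 * 726.0031 / 25064.55
e = 0.041565 m = 41.6 mm

41.6


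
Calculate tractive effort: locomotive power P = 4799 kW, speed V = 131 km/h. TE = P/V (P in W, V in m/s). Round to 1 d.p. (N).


Convert: P = 4799 kW = 4799000 W
V = 131 / 3.6 = 36.3889 m/s
TE = 4799000 / 36.3889
TE = 131880.9 N

131880.9


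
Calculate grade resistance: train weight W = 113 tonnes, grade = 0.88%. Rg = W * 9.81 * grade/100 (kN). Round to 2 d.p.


Rg = W * 9.81 * grade / 100
Rg = 113 * 9.81 * 0.88 / 100
Rg = 1108.53 * 0.0088
Rg = 9.76 kN

9.76


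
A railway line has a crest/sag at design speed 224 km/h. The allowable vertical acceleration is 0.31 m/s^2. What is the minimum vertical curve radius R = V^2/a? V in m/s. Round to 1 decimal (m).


Convert speed: V = 224 / 3.6 = 62.2222 m/s
V^2 = 3871.6049 m^2/s^2
R_v = 3871.6049 / 0.31
R_v = 12489.0 m

12489.0


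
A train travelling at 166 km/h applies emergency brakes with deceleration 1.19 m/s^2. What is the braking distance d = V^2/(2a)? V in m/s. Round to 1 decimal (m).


Convert speed: V = 166 / 3.6 = 46.1111 m/s
V^2 = 2126.2346
d = 2126.2346 / (2 * 1.19)
d = 2126.2346 / 2.38
d = 893.4 m

893.4


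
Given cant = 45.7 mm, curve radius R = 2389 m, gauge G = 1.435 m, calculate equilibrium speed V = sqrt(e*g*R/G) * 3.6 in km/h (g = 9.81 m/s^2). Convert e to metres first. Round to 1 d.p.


Convert cant: e = 45.7 mm = 0.0457 m
V_ms = sqrt(0.0457 * 9.81 * 2389 / 1.435)
V_ms = sqrt(746.361891) = 27.3196 m/s
V = 27.3196 * 3.6 = 98.4 km/h

98.4


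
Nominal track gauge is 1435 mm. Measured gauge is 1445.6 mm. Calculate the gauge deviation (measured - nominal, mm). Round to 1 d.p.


Deviation = measured - nominal
Deviation = 1445.6 - 1435
Deviation = 10.6 mm

10.6


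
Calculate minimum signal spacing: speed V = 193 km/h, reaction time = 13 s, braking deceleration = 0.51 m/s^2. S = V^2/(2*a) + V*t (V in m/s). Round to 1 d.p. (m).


V = 193 / 3.6 = 53.6111 m/s
Braking distance = 53.6111^2 / (2*0.51) = 2817.7953 m
Sighting distance = 53.6111 * 13 = 696.9444 m
S = 2817.7953 + 696.9444 = 3514.7 m

3514.7


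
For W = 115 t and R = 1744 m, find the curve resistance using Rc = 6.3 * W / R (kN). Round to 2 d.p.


Rc = 6.3 * W / R
Rc = 6.3 * 115 / 1744
Rc = 724.5 / 1744
Rc = 0.42 kN

0.42


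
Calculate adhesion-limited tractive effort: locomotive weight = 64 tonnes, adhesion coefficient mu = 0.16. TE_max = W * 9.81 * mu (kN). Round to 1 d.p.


TE_max = W * g * mu
TE_max = 64 * 9.81 * 0.16
TE_max = 627.84 * 0.16
TE_max = 100.5 kN

100.5


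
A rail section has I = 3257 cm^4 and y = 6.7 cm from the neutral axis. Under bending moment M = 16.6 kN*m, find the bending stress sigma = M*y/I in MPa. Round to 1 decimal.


Convert units:
M = 16.6 kN*m = 16600000 N*mm
y = 6.7 cm = 67 mm
I = 3257 cm^4 = 32570000 mm^4
sigma = 16600000 * 67 / 32570000
sigma = 34.1 MPa

34.1


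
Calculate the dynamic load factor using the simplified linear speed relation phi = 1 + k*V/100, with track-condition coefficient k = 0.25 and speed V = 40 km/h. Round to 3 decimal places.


phi = 1 + k * V / 100
phi = 1 + 0.25 * 40 / 100
phi = 1 + 0.1
phi = 1.100

1.100


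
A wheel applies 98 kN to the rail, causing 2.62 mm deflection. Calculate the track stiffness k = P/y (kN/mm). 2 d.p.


Track stiffness k = P / y
k = 98 / 2.62
k = 37.40 kN/mm

37.40


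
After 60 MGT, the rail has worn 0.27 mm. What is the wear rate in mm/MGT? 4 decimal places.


Wear rate = total wear / cumulative tonnage
Rate = 0.27 / 60
Rate = 0.0045 mm/MGT

0.0045


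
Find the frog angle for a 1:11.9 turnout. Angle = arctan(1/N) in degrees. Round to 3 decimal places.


1/N = 1/11.9 = 0.084034
angle = arctan(0.084034) = 0.083837 rad
angle = 0.083837 * 180/pi = 4.803 degrees

4.803


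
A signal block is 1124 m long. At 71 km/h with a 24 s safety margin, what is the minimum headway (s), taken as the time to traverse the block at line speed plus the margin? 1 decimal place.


V = 71 / 3.6 = 19.7222 m/s
Block traversal time = 1124 / 19.7222 = 56.9915 s
Headway = 56.9915 + 24
Headway = 81.0 s

81.0


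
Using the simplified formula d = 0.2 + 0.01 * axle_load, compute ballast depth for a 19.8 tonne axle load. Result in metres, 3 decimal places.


d = 0.2 + 0.01 * 19.8
d = 0.2 + 0.198
d = 0.398 m

0.398


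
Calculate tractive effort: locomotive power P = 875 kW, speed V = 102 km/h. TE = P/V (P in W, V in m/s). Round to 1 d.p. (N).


Convert: P = 875 kW = 875000 W
V = 102 / 3.6 = 28.3333 m/s
TE = 875000 / 28.3333
TE = 30882.4 N

30882.4


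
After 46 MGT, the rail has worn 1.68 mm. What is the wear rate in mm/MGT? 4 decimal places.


Wear rate = total wear / cumulative tonnage
Rate = 1.68 / 46
Rate = 0.0365 mm/MGT

0.0365


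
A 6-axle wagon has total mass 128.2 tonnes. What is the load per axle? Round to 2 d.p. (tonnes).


Load per axle = total weight / number of axles
Load = 128.2 / 6
Load = 21.37 tonnes

21.37


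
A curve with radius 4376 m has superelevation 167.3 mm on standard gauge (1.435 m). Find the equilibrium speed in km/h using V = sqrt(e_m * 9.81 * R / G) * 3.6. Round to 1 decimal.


Convert cant: e = 167.3 mm = 0.1673 m
V_ms = sqrt(0.1673 * 9.81 * 4376 / 1.435)
V_ms = sqrt(5004.841873) = 70.7449 m/s
V = 70.7449 * 3.6 = 254.7 km/h

254.7


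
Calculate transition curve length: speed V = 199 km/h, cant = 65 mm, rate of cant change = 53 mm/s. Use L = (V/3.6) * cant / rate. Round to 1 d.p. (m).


Convert speed: V = 199 / 3.6 = 55.2778 m/s
L = 55.2778 * 65 / 53
L = 3593.0556 / 53
L = 67.8 m

67.8


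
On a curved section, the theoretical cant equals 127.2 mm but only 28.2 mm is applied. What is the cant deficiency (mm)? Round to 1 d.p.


Cant deficiency = equilibrium cant - actual cant
CD = 127.2 - 28.2
CD = 99.0 mm

99.0


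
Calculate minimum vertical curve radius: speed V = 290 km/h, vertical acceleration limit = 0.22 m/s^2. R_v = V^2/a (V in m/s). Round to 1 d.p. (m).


Convert speed: V = 290 / 3.6 = 80.5556 m/s
V^2 = 6489.1975 m^2/s^2
R_v = 6489.1975 / 0.22
R_v = 29496.4 m

29496.4


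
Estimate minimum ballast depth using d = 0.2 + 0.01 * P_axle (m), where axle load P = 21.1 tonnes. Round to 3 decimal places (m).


d = 0.2 + 0.01 * 21.1
d = 0.2 + 0.211
d = 0.411 m

0.411


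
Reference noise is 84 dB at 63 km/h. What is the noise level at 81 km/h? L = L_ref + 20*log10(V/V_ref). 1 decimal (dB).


V/V_ref = 81 / 63 = 1.285714
log10(1.285714) = 0.109144
20 * 0.109144 = 2.1829
L = 84 + 2.1829 = 86.2 dB

86.2


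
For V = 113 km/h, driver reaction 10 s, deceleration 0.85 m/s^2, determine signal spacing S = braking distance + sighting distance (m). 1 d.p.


V = 113 / 3.6 = 31.3889 m/s
Braking distance = 31.3889^2 / (2*0.85) = 579.5661 m
Sighting distance = 31.3889 * 10 = 313.8889 m
S = 579.5661 + 313.8889 = 893.5 m

893.5


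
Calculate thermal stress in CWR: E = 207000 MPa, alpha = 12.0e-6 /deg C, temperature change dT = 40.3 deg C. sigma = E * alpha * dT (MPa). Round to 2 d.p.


sigma = E * alpha * dT
sigma = 207000 * 12.0e-6 * 40.3
sigma = 2.484 * 40.3
sigma = 100.11 MPa

100.11


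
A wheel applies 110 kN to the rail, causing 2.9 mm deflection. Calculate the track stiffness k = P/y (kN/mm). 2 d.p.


Track stiffness k = P / y
k = 110 / 2.9
k = 37.93 kN/mm

37.93


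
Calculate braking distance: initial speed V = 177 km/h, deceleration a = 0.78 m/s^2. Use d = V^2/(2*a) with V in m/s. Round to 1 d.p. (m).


Convert speed: V = 177 / 3.6 = 49.1667 m/s
V^2 = 2417.3611
d = 2417.3611 / (2 * 0.78)
d = 2417.3611 / 1.56
d = 1549.6 m

1549.6


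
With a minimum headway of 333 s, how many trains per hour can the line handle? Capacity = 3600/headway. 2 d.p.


Capacity = 3600 / headway
Capacity = 3600 / 333
Capacity = 10.81 trains/hour

10.81


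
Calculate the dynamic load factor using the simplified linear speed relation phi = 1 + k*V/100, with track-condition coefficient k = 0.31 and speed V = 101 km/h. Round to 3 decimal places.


phi = 1 + k * V / 100
phi = 1 + 0.31 * 101 / 100
phi = 1 + 0.3131
phi = 1.313

1.313


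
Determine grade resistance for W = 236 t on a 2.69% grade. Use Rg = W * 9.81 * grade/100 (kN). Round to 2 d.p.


Rg = W * 9.81 * grade / 100
Rg = 236 * 9.81 * 2.69 / 100
Rg = 2315.16 * 0.0269
Rg = 62.28 kN

62.28


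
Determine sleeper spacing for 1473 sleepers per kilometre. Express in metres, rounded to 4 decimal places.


Spacing = 1000 m / number of sleepers
Spacing = 1000 / 1473
Spacing = 0.6789 m

0.6789


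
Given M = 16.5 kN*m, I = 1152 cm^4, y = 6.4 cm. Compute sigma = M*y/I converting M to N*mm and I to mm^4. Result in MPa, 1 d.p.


Convert units:
M = 16.5 kN*m = 16500000 N*mm
y = 6.4 cm = 64 mm
I = 1152 cm^4 = 11520000 mm^4
sigma = 16500000 * 64 / 11520000
sigma = 91.7 MPa

91.7


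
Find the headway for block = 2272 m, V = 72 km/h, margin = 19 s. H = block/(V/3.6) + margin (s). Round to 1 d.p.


V = 72 / 3.6 = 20.0 m/s
Block traversal time = 2272 / 20.0 = 113.6 s
Headway = 113.6 + 19
Headway = 132.6 s

132.6


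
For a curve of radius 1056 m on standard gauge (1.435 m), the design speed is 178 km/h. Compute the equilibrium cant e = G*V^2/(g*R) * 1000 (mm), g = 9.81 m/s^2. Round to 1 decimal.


Convert speed: V = 178 / 3.6 = 49.4444 m/s
Apply formula: e = 1.435 * 49.4444^2 / (9.81 * 1056)
e = 1.435 * 2444.7531 / 10359.36
e = 0.338652 m = 338.7 mm

338.7


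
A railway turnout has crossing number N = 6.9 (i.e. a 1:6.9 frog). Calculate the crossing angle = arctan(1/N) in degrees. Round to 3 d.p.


1/N = 1/6.9 = 0.144928
angle = arctan(0.144928) = 0.143925 rad
angle = 0.143925 * 180/pi = 8.246 degrees

8.246


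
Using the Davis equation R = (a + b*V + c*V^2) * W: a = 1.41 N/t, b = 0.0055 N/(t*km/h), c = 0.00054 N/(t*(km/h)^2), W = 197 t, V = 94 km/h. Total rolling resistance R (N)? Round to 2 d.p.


b*V = 0.0055 * 94 = 0.517
c*V^2 = 0.00054 * 8836 = 4.77144
R_per_t = 1.41 + 0.517 + 4.77144 = 6.69844 N/t
R_total = 6.69844 * 197 = 1319.59 N

1319.59


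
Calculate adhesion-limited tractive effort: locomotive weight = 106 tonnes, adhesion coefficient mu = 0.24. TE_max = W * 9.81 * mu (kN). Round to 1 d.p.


TE_max = W * g * mu
TE_max = 106 * 9.81 * 0.24
TE_max = 1039.86 * 0.24
TE_max = 249.6 kN

249.6


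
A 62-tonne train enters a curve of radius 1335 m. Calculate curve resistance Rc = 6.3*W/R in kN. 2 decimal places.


Rc = 6.3 * W / R
Rc = 6.3 * 62 / 1335
Rc = 390.6 / 1335
Rc = 0.29 kN

0.29


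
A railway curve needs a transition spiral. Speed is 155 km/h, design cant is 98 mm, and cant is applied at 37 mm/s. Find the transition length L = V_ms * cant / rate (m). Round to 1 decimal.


Convert speed: V = 155 / 3.6 = 43.0556 m/s
L = 43.0556 * 98 / 37
L = 4219.4444 / 37
L = 114.0 m

114.0


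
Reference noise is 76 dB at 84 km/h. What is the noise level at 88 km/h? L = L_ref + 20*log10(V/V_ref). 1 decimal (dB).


V/V_ref = 88 / 84 = 1.047619
log10(1.047619) = 0.020203
20 * 0.020203 = 0.4041
L = 76 + 0.4041 = 76.4 dB

76.4


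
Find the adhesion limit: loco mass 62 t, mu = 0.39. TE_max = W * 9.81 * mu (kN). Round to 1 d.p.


TE_max = W * g * mu
TE_max = 62 * 9.81 * 0.39
TE_max = 608.22 * 0.39
TE_max = 237.2 kN

237.2


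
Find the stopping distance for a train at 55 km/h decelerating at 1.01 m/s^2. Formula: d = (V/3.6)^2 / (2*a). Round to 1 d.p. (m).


Convert speed: V = 55 / 3.6 = 15.2778 m/s
V^2 = 233.4105
d = 233.4105 / (2 * 1.01)
d = 233.4105 / 2.02
d = 115.5 m

115.5


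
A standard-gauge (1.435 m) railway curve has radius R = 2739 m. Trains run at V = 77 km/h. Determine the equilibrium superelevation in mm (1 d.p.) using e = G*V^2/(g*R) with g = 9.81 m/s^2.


Convert speed: V = 77 / 3.6 = 21.3889 m/s
Apply formula: e = 1.435 * 21.3889^2 / (9.81 * 2739)
e = 1.435 * 457.4846 / 26869.59
e = 0.024432 m = 24.4 mm

24.4


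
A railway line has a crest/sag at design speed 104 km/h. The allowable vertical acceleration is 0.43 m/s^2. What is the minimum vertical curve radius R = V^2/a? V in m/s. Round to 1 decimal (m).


Convert speed: V = 104 / 3.6 = 28.8889 m/s
V^2 = 834.5679 m^2/s^2
R_v = 834.5679 / 0.43
R_v = 1940.9 m

1940.9


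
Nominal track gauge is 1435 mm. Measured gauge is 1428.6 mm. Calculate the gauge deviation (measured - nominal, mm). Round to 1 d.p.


Deviation = measured - nominal
Deviation = 1428.6 - 1435
Deviation = -6.4 mm

-6.4


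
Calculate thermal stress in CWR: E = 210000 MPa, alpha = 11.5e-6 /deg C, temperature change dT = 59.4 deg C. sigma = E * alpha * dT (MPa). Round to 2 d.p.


sigma = E * alpha * dT
sigma = 210000 * 11.5e-6 * 59.4
sigma = 2.415 * 59.4
sigma = 143.45 MPa

143.45


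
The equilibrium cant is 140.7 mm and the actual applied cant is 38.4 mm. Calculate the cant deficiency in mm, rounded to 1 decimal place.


Cant deficiency = equilibrium cant - actual cant
CD = 140.7 - 38.4
CD = 102.3 mm

102.3


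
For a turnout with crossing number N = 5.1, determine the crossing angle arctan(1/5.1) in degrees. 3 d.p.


1/N = 1/5.1 = 0.196078
angle = arctan(0.196078) = 0.193622 rad
angle = 0.193622 * 180/pi = 11.094 degrees

11.094


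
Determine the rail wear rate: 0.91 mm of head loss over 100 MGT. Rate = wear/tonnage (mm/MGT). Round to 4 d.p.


Wear rate = total wear / cumulative tonnage
Rate = 0.91 / 100
Rate = 0.0091 mm/MGT

0.0091


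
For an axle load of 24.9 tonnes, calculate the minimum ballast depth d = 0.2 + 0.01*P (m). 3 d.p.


d = 0.2 + 0.01 * 24.9
d = 0.2 + 0.249
d = 0.449 m

0.449


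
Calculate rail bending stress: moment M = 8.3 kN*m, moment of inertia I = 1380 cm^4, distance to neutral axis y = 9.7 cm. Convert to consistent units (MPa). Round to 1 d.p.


Convert units:
M = 8.3 kN*m = 8300000 N*mm
y = 9.7 cm = 97 mm
I = 1380 cm^4 = 13800000 mm^4
sigma = 8300000 * 97 / 13800000
sigma = 58.3 MPa

58.3


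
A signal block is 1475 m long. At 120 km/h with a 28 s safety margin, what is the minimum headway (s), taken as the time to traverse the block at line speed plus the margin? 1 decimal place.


V = 120 / 3.6 = 33.3333 m/s
Block traversal time = 1475 / 33.3333 = 44.25 s
Headway = 44.25 + 28
Headway = 72.3 s

72.3


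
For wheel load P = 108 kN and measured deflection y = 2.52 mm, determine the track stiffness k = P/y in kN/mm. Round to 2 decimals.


Track stiffness k = P / y
k = 108 / 2.52
k = 42.86 kN/mm

42.86


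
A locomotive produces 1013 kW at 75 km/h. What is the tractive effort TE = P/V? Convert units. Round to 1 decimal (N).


Convert: P = 1013 kW = 1013000 W
V = 75 / 3.6 = 20.8333 m/s
TE = 1013000 / 20.8333
TE = 48624.0 N

48624.0


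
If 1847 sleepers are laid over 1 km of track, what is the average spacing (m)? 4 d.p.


Spacing = 1000 m / number of sleepers
Spacing = 1000 / 1847
Spacing = 0.5414 m

0.5414


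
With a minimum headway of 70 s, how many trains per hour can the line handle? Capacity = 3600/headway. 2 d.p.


Capacity = 3600 / headway
Capacity = 3600 / 70
Capacity = 51.43 trains/hour

51.43


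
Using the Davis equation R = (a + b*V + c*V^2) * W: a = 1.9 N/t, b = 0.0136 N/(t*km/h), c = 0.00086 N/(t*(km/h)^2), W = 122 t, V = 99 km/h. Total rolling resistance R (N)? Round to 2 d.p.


b*V = 0.0136 * 99 = 1.3464
c*V^2 = 0.00086 * 9801 = 8.42886
R_per_t = 1.9 + 1.3464 + 8.42886 = 11.67526 N/t
R_total = 11.67526 * 122 = 1424.38 N

1424.38


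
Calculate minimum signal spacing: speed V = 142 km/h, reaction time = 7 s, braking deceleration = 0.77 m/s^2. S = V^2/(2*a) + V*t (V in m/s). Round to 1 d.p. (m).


V = 142 / 3.6 = 39.4444 m/s
Braking distance = 39.4444^2 / (2*0.77) = 1010.3014 m
Sighting distance = 39.4444 * 7 = 276.1111 m
S = 1010.3014 + 276.1111 = 1286.4 m

1286.4


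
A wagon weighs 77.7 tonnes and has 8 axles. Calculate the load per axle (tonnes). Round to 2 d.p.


Load per axle = total weight / number of axles
Load = 77.7 / 8
Load = 9.71 tonnes

9.71


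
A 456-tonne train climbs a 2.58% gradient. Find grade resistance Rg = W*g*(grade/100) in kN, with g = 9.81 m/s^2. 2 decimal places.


Rg = W * 9.81 * grade / 100
Rg = 456 * 9.81 * 2.58 / 100
Rg = 4473.36 * 0.0258
Rg = 115.41 kN

115.41


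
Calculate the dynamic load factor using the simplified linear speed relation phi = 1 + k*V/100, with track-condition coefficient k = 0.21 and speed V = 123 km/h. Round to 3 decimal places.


phi = 1 + k * V / 100
phi = 1 + 0.21 * 123 / 100
phi = 1 + 0.2583
phi = 1.258

1.258


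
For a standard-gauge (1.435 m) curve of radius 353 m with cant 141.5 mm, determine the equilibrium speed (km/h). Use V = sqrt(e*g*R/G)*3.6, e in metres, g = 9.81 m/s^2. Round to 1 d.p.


Convert cant: e = 141.5 mm = 0.1415 m
V_ms = sqrt(0.1415 * 9.81 * 353 / 1.435)
V_ms = sqrt(341.466617) = 18.4788 m/s
V = 18.4788 * 3.6 = 66.5 km/h

66.5


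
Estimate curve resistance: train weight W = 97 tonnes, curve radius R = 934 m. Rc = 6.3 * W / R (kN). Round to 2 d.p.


Rc = 6.3 * W / R
Rc = 6.3 * 97 / 934
Rc = 611.1 / 934
Rc = 0.65 kN

0.65


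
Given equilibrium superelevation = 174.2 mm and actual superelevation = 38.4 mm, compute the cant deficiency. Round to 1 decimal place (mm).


Cant deficiency = equilibrium cant - actual cant
CD = 174.2 - 38.4
CD = 135.8 mm

135.8
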